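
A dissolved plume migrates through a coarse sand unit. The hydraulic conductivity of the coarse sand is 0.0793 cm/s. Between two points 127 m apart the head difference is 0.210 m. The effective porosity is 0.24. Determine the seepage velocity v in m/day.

Convert K: 0.0793 cm/s × 864 = 68.52 m/day.
Hydraulic gradient i = Δh / L = 0.210 / 127 = 0.001654.
Darcy flux q = K · i = 68.52 × 0.001654 = 0.1133 m/day.
Seepage velocity v = q / n_e = 0.1133 / 0.24 = 0.4721 m/day.

0.472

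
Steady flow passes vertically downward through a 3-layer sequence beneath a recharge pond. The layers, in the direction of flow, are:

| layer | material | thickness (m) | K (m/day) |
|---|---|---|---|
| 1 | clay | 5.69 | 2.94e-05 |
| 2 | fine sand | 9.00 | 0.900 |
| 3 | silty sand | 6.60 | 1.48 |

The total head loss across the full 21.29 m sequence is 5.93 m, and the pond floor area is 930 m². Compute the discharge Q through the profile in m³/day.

Flow is perpendicular to layering, so the layers act in series and the equivalent K is the thickness-weighted harmonic mean.
Total thickness L = 5.69 + 9.00 + 6.60 = 21.29 m.
Σ(b_i/K_i) = 5.69/2.94e-05 + 9.00/0.900 + 6.60/1.48 = 1.936e+05 d.
K_eq = L / Σ(b_i/K_i) = 21.29 / 1.936e+05 = 0.0001100 m/day.
Q = K_eq · A · (Δh/L) = 0.0001100 × 930 × (5.93/21.29) = 0.02849 m³/day.

0.0285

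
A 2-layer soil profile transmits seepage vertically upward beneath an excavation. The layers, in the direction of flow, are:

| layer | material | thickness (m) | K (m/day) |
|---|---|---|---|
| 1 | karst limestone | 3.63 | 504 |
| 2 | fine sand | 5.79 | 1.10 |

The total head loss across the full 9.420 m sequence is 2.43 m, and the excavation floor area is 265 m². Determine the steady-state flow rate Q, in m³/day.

Flow is perpendicular to layering, so the layers act in series and the equivalent K is the thickness-weighted harmonic mean.
Total thickness L = 3.63 + 5.79 = 9.420 m.
Σ(b_i/K_i) = 3.63/504 + 5.79/1.10 = 5.271 d.
K_eq = L / Σ(b_i/K_i) = 9.420 / 5.271 = 1.787 m/day.
Q = K_eq · A · (Δh/L) = 1.787 × 265 × (2.43/9.420) = 122.2 m³/day.

122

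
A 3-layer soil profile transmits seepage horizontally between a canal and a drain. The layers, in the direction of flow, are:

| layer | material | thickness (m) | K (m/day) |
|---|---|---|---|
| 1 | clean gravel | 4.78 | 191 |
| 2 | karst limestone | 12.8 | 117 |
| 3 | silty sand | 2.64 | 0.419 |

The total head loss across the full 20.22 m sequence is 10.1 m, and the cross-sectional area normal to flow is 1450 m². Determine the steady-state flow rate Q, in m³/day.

Flow is perpendicular to layering, so the layers act in series and the equivalent K is the thickness-weighted harmonic mean.
Total thickness L = 4.78 + 12.8 + 2.64 = 20.22 m.
Σ(b_i/K_i) = 4.78/191 + 12.8/117 + 2.64/0.419 = 6.435 d.
K_eq = L / Σ(b_i/K_i) = 20.22 / 6.435 = 3.142 m/day.
Q = K_eq · A · (Δh/L) = 3.142 × 1450 × (10.1/20.22) = 2276 m³/day.

2280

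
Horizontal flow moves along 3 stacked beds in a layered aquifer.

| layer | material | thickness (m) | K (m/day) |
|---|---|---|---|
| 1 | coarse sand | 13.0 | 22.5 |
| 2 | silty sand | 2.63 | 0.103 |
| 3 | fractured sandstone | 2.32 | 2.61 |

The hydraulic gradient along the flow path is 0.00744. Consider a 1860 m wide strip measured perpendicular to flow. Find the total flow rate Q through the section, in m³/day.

4140

Flow is parallel to layering, so each bed carries its own Darcy discharge and the transmissivities add.
Σ(K_i·b_i) = 22.5×13.0 + 0.103×2.63 + 2.61×2.32 = 298.8 m²/day.
Hydraulic gradient i = 0.00744.
Q = Σ(K_i·b_i) · W · i = 298.8 × 1860 × 0.007440 = 4135 m³/day.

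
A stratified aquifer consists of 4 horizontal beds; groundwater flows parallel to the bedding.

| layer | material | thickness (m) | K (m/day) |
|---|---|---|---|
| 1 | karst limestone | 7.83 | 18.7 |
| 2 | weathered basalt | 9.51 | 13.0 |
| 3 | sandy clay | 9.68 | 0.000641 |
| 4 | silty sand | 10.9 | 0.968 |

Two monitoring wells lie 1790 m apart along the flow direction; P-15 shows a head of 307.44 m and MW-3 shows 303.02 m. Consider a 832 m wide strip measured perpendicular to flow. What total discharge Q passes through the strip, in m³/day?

576

Flow is parallel to layering, so each bed carries its own Darcy discharge and the transmissivities add.
Σ(K_i·b_i) = 18.7×7.83 + 13.0×9.51 + 0.000641×9.68 + 0.968×10.9 = 280.6 m²/day.
Hydraulic gradient i = (307.44 − 303.02) / 1790 = 4.42 / 1790 = 0.002469.
Q = Σ(K_i·b_i) · W · i = 280.6 × 832 × 0.002469 = 576.5 m³/day.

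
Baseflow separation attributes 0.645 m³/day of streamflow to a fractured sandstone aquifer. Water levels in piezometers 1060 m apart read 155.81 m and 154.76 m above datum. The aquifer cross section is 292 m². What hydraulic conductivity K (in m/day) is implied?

Hydraulic gradient i = (155.81 − 154.76) / 1060 = 1.05 / 1060 = 0.0009906.
From Q = K·A·i, K = Q / (A·i) = 0.645 / (292.0 × 0.0009906) = 2.230 m/day.

2.23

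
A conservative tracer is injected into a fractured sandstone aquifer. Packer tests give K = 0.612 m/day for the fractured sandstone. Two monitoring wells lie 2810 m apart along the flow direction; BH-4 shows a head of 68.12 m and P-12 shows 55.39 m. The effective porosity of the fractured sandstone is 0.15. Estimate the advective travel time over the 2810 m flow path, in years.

416

Hydraulic gradient i = (68.12 − 55.39) / 2810 = 12.73 / 2810 = 0.004530.
Darcy flux q = K · i = 0.6120 × 0.004530 = 0.002773 m/day.
Seepage velocity v = q / n_e = 0.002773 / 0.15 = 0.01848 m/day.
Travel time t = L / v = 2810 / 0.01848 = 1.520e+05 days = 416.2 years.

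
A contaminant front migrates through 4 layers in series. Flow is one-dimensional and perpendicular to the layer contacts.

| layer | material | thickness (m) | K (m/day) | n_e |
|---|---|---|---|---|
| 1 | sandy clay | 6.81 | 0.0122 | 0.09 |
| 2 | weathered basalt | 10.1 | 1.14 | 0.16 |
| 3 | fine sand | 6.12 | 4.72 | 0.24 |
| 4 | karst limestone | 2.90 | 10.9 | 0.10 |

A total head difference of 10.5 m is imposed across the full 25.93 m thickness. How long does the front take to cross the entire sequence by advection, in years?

0.591

With flow normal to the layers, continuity requires the same specific discharge q through every layer.
Σ(b_i/K_i) = 6.81/0.0122 + 10.1/1.14 + 6.12/4.72 + 2.90/10.9 = 568.6 d.
q = Δh / Σ(b_i/K_i) = 10.5 / 568.6 = 0.01847 m/day.
In each layer the seepage velocity is v_i = q/n_i, so the layer transit time is t_i = b_i·n_i / q:
  layer 1 (sandy clay): t_1 = 6.81 × 0.09 / 0.01847 = 33.19 d
  layer 2 (weathered basalt): t_2 = 10.1 × 0.16 / 0.01847 = 87.51 d
  layer 3 (fine sand): t_3 = 6.12 × 0.24 / 0.01847 = 79.54 d
  layer 4 (karst limestone): t_4 = 2.90 × 0.10 / 0.01847 = 15.70 d
Total t = Σ t_i = 216.0 days = 0.5912 years.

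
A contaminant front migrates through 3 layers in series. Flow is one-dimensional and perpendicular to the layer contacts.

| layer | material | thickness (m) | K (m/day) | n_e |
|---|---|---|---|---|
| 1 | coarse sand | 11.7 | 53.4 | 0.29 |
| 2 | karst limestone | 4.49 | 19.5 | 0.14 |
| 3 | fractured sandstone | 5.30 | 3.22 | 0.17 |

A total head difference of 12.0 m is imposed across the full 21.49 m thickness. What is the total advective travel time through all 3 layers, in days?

0.860

With flow normal to the layers, continuity requires the same specific discharge q through every layer.
Σ(b_i/K_i) = 11.7/53.4 + 4.49/19.5 + 5.30/3.22 = 2.095 d.
q = Δh / Σ(b_i/K_i) = 12.0 / 2.095 = 5.727 m/day.
In each layer the seepage velocity is v_i = q/n_i, so the layer transit time is t_i = b_i·n_i / q:
  layer 1 (coarse sand): t_1 = 11.7 × 0.29 / 5.727 = 0.5925 d
  layer 2 (karst limestone): t_2 = 4.49 × 0.14 / 5.727 = 0.1098 d
  layer 3 (fractured sandstone): t_3 = 5.30 × 0.17 / 5.727 = 0.1573 d
Total t = Σ t_i = 0.8595 days.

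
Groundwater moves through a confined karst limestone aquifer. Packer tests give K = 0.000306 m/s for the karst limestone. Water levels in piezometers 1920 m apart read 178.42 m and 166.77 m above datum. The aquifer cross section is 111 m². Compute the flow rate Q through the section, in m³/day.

Convert K: 0.000306 m/s × 86400 = 26.44 m/day.
Hydraulic gradient i = (178.42 − 166.77) / 1920 = 11.65 / 1920 = 0.006068.
Darcy's law: Q = K · A · i = 26.44 × 111.0 × 0.006068 = 17.81 m³/day.

17.8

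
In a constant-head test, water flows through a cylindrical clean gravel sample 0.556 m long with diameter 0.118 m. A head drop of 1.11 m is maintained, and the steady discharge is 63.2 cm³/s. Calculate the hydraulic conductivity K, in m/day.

250

Cross-sectional area A = π·(d/2)² = π × (0.118/2)² = 0.01094 m².
Convert discharge: 63.2 cm³/s = 6.320e-05 m³/s.
Darcy's law rearranged: K = Q·L / (A·Δh) = 6.320e-05 × 0.556 / (0.01094 × 1.11) = 0.002895 m/s = 250.1 m/day.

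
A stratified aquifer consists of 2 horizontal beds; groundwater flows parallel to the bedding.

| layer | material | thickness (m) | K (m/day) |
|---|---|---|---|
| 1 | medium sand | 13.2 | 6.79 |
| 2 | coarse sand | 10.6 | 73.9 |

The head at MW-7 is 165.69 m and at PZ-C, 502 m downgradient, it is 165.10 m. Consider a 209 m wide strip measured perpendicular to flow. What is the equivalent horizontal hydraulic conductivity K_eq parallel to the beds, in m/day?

Flow is parallel to layering, so each bed carries its own Darcy discharge and the transmissivities add.
Σ(K_i·b_i) = 6.79×13.2 + 73.9×10.6 = 873.0 m²/day.
Total thickness b = 23.80 m, so K_eq = Σ(K_i·b_i)/b = 36.68 m/day.

36.7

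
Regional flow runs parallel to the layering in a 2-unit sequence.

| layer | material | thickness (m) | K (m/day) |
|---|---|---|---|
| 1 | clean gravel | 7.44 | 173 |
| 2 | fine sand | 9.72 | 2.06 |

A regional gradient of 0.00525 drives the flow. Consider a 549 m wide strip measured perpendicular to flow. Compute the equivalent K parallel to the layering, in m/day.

Flow is parallel to layering, so each bed carries its own Darcy discharge and the transmissivities add.
Σ(K_i·b_i) = 173×7.44 + 2.06×9.72 = 1307 m²/day.
Total thickness b = 17.16 m, so K_eq = Σ(K_i·b_i)/b = 76.17 m/day.

76.2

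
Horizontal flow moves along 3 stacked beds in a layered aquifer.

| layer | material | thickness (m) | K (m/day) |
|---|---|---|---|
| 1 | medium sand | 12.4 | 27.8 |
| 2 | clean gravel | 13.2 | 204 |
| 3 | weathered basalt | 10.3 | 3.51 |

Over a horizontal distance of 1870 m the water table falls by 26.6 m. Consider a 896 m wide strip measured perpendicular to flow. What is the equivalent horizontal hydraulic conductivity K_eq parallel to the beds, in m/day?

85.6

Flow is parallel to layering, so each bed carries its own Darcy discharge and the transmissivities add.
Σ(K_i·b_i) = 27.8×12.4 + 204×13.2 + 3.51×10.3 = 3074 m²/day.
Total thickness b = 35.90 m, so K_eq = Σ(K_i·b_i)/b = 85.62 m/day.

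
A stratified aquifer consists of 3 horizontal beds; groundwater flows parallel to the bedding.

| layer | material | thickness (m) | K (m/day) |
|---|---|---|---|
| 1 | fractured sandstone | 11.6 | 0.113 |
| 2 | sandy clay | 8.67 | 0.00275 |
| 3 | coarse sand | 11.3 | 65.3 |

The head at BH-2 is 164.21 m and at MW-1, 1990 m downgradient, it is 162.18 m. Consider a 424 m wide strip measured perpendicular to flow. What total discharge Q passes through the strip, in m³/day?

Flow is parallel to layering, so each bed carries its own Darcy discharge and the transmissivities add.
Σ(K_i·b_i) = 0.113×11.6 + 0.00275×8.67 + 65.3×11.3 = 739.2 m²/day.
Hydraulic gradient i = (164.21 − 162.18) / 1990 = 2.03 / 1990 = 0.001020.
Q = Σ(K_i·b_i) · W · i = 739.2 × 424 × 0.001020 = 319.7 m³/day.

320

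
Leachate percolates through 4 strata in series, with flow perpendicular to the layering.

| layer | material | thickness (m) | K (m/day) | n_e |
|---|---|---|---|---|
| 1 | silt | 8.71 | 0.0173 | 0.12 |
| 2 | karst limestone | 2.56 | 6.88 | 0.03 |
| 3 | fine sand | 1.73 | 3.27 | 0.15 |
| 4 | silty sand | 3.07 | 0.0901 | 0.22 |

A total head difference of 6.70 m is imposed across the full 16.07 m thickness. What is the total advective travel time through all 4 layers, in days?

165

With flow normal to the layers, continuity requires the same specific discharge q through every layer.
Σ(b_i/K_i) = 8.71/0.0173 + 2.56/6.88 + 1.73/3.27 + 3.07/0.0901 = 538.4 d.
q = Δh / Σ(b_i/K_i) = 6.70 / 538.4 = 0.01244 m/day.
In each layer the seepage velocity is v_i = q/n_i, so the layer transit time is t_i = b_i·n_i / q:
  layer 1 (silt): t_1 = 8.71 × 0.12 / 0.01244 = 84.00 d
  layer 2 (karst limestone): t_2 = 2.56 × 0.03 / 0.01244 = 6.172 d
  layer 3 (fine sand): t_3 = 1.73 × 0.15 / 0.01244 = 20.85 d
  layer 4 (silty sand): t_4 = 3.07 × 0.22 / 0.01244 = 54.28 d
Total t = Σ t_i = 165.3 days.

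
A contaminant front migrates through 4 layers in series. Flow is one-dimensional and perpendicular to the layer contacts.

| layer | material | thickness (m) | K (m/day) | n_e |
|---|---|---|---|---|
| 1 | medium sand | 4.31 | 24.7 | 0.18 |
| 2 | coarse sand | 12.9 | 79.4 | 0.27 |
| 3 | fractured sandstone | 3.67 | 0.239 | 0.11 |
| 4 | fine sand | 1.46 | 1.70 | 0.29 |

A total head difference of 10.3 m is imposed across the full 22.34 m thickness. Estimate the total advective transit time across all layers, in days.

With flow normal to the layers, continuity requires the same specific discharge q through every layer.
Σ(b_i/K_i) = 4.31/24.7 + 12.9/79.4 + 3.67/0.239 + 1.46/1.70 = 16.55 d.
q = Δh / Σ(b_i/K_i) = 10.3 / 16.55 = 0.6223 m/day.
In each layer the seepage velocity is v_i = q/n_i, so the layer transit time is t_i = b_i·n_i / q:
  layer 1 (medium sand): t_1 = 4.31 × 0.18 / 0.6223 = 1.247 d
  layer 2 (coarse sand): t_2 = 12.9 × 0.27 / 0.6223 = 5.597 d
  layer 3 (fractured sandstone): t_3 = 3.67 × 0.11 / 0.6223 = 0.6487 d
  layer 4 (fine sand): t_4 = 1.46 × 0.29 / 0.6223 = 0.6804 d
Total t = Σ t_i = 8.173 days.

8.17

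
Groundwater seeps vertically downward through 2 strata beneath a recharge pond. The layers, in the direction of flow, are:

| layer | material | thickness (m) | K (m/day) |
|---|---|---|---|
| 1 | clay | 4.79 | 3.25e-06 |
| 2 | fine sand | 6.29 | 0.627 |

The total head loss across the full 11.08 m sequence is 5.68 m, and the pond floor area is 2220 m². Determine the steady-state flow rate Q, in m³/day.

Flow is perpendicular to layering, so the layers act in series and the equivalent K is the thickness-weighted harmonic mean.
Total thickness L = 4.79 + 6.29 = 11.08 m.
Σ(b_i/K_i) = 4.79/3.25e-06 + 6.29/0.627 = 1.474e+06 d.
K_eq = L / Σ(b_i/K_i) = 11.08 / 1.474e+06 = 7.518e-06 m/day.
Q = K_eq · A · (Δh/L) = 7.518e-06 × 2220 × (5.68/11.08) = 0.008556 m³/day.

0.00856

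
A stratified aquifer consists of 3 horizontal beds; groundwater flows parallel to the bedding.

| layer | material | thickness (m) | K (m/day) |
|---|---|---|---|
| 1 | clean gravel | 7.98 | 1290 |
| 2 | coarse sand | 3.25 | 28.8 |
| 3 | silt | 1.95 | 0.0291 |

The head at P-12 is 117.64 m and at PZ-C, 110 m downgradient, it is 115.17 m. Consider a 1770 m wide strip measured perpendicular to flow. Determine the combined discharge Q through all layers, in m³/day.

Flow is parallel to layering, so each bed carries its own Darcy discharge and the transmissivities add.
Σ(K_i·b_i) = 1290×7.98 + 28.8×3.25 + 0.0291×1.95 = 10388 m²/day.
Hydraulic gradient i = (117.64 − 115.17) / 110 = 2.47 / 110 = 0.02245.
Q = Σ(K_i·b_i) · W · i = 10388 × 1770 × 0.02245 = 4.129e+05 m³/day.

413000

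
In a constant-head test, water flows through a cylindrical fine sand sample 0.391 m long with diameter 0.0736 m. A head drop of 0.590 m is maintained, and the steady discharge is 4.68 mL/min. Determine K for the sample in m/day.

1.05

Cross-sectional area A = π·(d/2)² = π × (0.0736/2)² = 0.004254 m².
Convert discharge: 4.68 mL/min = 7.800e-08 m³/s.
Darcy's law rearranged: K = Q·L / (A·Δh) = 7.800e-08 × 0.391 / (0.004254 × 0.590) = 1.215e-05 m/s = 1.050 m/day.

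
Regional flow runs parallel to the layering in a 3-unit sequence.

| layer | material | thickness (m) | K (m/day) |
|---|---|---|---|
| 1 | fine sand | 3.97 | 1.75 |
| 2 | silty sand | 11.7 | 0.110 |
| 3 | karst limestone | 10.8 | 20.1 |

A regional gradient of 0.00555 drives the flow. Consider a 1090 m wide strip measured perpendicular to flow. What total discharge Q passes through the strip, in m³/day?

Flow is parallel to layering, so each bed carries its own Darcy discharge and the transmissivities add.
Σ(K_i·b_i) = 1.75×3.97 + 0.110×11.7 + 20.1×10.8 = 225.3 m²/day.
Hydraulic gradient i = 0.00555.
Q = Σ(K_i·b_i) · W · i = 225.3 × 1090 × 0.005550 = 1363 m³/day.

1360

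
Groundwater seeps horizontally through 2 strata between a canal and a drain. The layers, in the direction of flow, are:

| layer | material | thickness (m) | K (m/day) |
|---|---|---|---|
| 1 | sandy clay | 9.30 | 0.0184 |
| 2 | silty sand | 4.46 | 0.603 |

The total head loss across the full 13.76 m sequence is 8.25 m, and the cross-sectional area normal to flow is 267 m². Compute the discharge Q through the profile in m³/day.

Flow is perpendicular to layering, so the layers act in series and the equivalent K is the thickness-weighted harmonic mean.
Total thickness L = 9.30 + 4.46 = 13.76 m.
Σ(b_i/K_i) = 9.30/0.0184 + 4.46/0.603 = 512.8 d.
K_eq = L / Σ(b_i/K_i) = 13.76 / 512.8 = 0.02683 m/day.
Q = K_eq · A · (Δh/L) = 0.02683 × 267 × (8.25/13.76) = 4.295 m³/day.

4.30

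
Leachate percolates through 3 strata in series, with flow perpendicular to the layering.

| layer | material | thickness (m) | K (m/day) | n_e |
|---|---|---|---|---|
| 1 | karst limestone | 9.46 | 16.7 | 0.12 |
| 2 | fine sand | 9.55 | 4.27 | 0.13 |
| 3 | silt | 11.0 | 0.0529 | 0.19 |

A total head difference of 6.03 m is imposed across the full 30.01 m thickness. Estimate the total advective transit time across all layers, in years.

With flow normal to the layers, continuity requires the same specific discharge q through every layer.
Σ(b_i/K_i) = 9.46/16.7 + 9.55/4.27 + 11.0/0.0529 = 210.7 d.
q = Δh / Σ(b_i/K_i) = 6.03 / 210.7 = 0.02861 m/day.
In each layer the seepage velocity is v_i = q/n_i, so the layer transit time is t_i = b_i·n_i / q:
  layer 1 (karst limestone): t_1 = 9.46 × 0.12 / 0.02861 = 39.67 d
  layer 2 (fine sand): t_2 = 9.55 × 0.13 / 0.02861 = 43.39 d
  layer 3 (silt): t_3 = 11.0 × 0.19 / 0.02861 = 73.04 d
Total t = Σ t_i = 156.1 days = 0.4274 years.

0.427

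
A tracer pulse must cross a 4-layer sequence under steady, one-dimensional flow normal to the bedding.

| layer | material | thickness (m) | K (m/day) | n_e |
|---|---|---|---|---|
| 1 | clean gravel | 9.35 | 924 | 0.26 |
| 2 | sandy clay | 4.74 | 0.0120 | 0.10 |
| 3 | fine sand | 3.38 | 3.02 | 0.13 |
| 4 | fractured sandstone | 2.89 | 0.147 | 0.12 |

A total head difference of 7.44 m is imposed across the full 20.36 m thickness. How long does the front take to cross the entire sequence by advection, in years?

With flow normal to the layers, continuity requires the same specific discharge q through every layer.
Σ(b_i/K_i) = 9.35/924 + 4.74/0.0120 + 3.38/3.02 + 2.89/0.147 = 415.8 d.
q = Δh / Σ(b_i/K_i) = 7.44 / 415.8 = 0.01789 m/day.
In each layer the seepage velocity is v_i = q/n_i, so the layer transit time is t_i = b_i·n_i / q:
  layer 1 (clean gravel): t_1 = 9.35 × 0.26 / 0.01789 = 135.9 d
  layer 2 (sandy clay): t_2 = 4.74 × 0.10 / 0.01789 = 26.49 d
  layer 3 (fine sand): t_3 = 3.38 × 0.13 / 0.01789 = 24.56 d
  layer 4 (fractured sandstone): t_4 = 2.89 × 0.12 / 0.01789 = 19.38 d
Total t = Σ t_i = 206.3 days = 0.5648 years.

0.565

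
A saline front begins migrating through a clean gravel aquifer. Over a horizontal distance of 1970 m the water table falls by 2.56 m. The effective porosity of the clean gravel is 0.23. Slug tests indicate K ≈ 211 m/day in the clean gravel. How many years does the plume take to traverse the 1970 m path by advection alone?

Hydraulic gradient i = Δh / L = 2.56 / 1970 = 0.001299.
Darcy flux q = K · i = 211.0 × 0.001299 = 0.2742 m/day.
Seepage velocity v = q / n_e = 0.2742 / 0.23 = 1.192 m/day.
Travel time t = L / v = 1970 / 1.192 = 1652 days = 4.524 years.

4.52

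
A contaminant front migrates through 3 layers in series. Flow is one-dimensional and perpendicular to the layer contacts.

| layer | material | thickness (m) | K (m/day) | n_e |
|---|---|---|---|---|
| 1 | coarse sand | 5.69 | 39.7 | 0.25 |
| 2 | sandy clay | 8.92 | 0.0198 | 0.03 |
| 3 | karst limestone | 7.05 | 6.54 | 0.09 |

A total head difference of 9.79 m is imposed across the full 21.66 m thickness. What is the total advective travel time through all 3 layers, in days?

107

With flow normal to the layers, continuity requires the same specific discharge q through every layer.
Σ(b_i/K_i) = 5.69/39.7 + 8.92/0.0198 + 7.05/6.54 = 451.7 d.
q = Δh / Σ(b_i/K_i) = 9.79 / 451.7 = 0.02167 m/day.
In each layer the seepage velocity is v_i = q/n_i, so the layer transit time is t_i = b_i·n_i / q:
  layer 1 (coarse sand): t_1 = 5.69 × 0.25 / 0.02167 = 65.64 d
  layer 2 (sandy clay): t_2 = 8.92 × 0.03 / 0.02167 = 12.35 d
  layer 3 (karst limestone): t_3 = 7.05 × 0.09 / 0.02167 = 29.28 d
Total t = Σ t_i = 107.3 days.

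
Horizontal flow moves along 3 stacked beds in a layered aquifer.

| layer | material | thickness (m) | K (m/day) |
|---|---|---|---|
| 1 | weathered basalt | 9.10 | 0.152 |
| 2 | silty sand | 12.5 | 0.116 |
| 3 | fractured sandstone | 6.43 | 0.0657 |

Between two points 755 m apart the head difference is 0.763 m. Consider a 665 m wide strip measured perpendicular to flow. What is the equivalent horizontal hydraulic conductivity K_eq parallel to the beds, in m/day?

Flow is parallel to layering, so each bed carries its own Darcy discharge and the transmissivities add.
Σ(K_i·b_i) = 0.152×9.10 + 0.116×12.5 + 0.0657×6.43 = 3.256 m²/day.
Total thickness b = 28.03 m, so K_eq = Σ(K_i·b_i)/b = 0.1161 m/day.

0.116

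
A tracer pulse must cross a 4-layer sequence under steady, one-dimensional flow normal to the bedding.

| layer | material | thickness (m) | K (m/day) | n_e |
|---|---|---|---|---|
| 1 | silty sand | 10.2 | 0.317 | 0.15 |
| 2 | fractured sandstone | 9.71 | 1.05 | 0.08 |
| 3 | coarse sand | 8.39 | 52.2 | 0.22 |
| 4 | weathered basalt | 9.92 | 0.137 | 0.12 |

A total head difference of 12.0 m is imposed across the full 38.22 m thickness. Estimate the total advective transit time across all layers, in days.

50.8

With flow normal to the layers, continuity requires the same specific discharge q through every layer.
Σ(b_i/K_i) = 10.2/0.317 + 9.71/1.05 + 8.39/52.2 + 9.92/0.137 = 114.0 d.
q = Δh / Σ(b_i/K_i) = 12.0 / 114.0 = 0.1053 m/day.
In each layer the seepage velocity is v_i = q/n_i, so the layer transit time is t_i = b_i·n_i / q:
  layer 1 (silty sand): t_1 = 10.2 × 0.15 / 0.1053 = 14.53 d
  layer 2 (fractured sandstone): t_2 = 9.71 × 0.08 / 0.1053 = 7.379 d
  layer 3 (coarse sand): t_3 = 8.39 × 0.22 / 0.1053 = 17.53 d
  layer 4 (weathered basalt): t_4 = 9.92 × 0.12 / 0.1053 = 11.31 d
Total t = Σ t_i = 50.76 days.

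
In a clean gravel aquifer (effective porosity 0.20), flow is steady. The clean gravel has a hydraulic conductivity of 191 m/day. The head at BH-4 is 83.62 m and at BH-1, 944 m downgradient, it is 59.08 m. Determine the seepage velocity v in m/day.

Hydraulic gradient i = (83.62 − 59.08) / 944 = 24.54 / 944 = 0.02600.
Darcy flux q = K · i = 191.0 × 0.02600 = 4.965 m/day.
Seepage velocity v = q / n_e = 4.965 / 0.20 = 24.83 m/day.

24.8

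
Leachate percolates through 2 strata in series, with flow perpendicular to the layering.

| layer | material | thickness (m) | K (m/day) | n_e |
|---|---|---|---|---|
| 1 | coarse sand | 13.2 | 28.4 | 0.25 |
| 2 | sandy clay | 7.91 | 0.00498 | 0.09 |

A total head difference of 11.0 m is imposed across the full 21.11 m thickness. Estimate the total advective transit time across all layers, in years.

With flow normal to the layers, continuity requires the same specific discharge q through every layer.
Σ(b_i/K_i) = 13.2/28.4 + 7.91/0.00498 = 1589 d.
q = Δh / Σ(b_i/K_i) = 11.0 / 1589 = 0.006923 m/day.
In each layer the seepage velocity is v_i = q/n_i, so the layer transit time is t_i = b_i·n_i / q:
  layer 1 (coarse sand): t_1 = 13.2 × 0.25 / 0.006923 = 476.6 d
  layer 2 (sandy clay): t_2 = 7.91 × 0.09 / 0.006923 = 102.8 d
Total t = Σ t_i = 579.5 days = 1.587 years.

1.59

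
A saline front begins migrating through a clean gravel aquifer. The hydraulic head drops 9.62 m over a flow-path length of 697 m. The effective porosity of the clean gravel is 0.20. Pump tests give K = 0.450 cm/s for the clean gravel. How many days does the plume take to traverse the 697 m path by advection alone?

Convert K: 0.450 cm/s × 864 = 388.8 m/day.
Hydraulic gradient i = Δh / L = 9.62 / 697 = 0.01380.
Darcy flux q = K · i = 388.8 × 0.01380 = 5.366 m/day.
Seepage velocity v = q / n_e = 5.366 / 0.20 = 26.83 m/day.
Travel time t = L / v = 697 / 26.83 = 25.98 days.

26.0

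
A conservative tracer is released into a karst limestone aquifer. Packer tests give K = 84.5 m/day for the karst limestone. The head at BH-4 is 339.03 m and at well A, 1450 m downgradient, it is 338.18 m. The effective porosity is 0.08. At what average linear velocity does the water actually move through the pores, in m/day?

Hydraulic gradient i = (339.03 − 338.18) / 1450 = 0.85 / 1450 = 0.0005862.
Darcy flux q = K · i = 84.50 × 0.0005862 = 0.04953 m/day.
Seepage velocity v = q / n_e = 0.04953 / 0.08 = 0.6192 m/day.

0.619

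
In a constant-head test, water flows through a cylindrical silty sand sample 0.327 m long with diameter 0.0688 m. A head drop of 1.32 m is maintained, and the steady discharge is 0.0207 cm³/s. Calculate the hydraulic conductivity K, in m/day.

Cross-sectional area A = π·(d/2)² = π × (0.0688/2)² = 0.003718 m².
Convert discharge: 0.0207 cm³/s = 2.070e-08 m³/s.
Darcy's law rearranged: K = Q·L / (A·Δh) = 2.070e-08 × 0.327 / (0.003718 × 1.32) = 1.379e-06 m/s = 0.1192 m/day.

0.119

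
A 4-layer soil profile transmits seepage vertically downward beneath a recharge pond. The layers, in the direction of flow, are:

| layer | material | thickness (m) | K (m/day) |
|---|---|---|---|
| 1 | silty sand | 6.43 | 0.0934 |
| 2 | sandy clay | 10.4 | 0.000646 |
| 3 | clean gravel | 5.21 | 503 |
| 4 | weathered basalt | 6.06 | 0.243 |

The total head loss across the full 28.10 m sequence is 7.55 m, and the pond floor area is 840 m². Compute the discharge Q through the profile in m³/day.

Flow is perpendicular to layering, so the layers act in series and the equivalent K is the thickness-weighted harmonic mean.
Total thickness L = 6.43 + 10.4 + 5.21 + 6.06 = 28.10 m.
Σ(b_i/K_i) = 6.43/0.0934 + 10.4/0.000646 + 5.21/503 + 6.06/0.243 = 16193 d.
K_eq = L / Σ(b_i/K_i) = 28.10 / 16193 = 0.001735 m/day.
Q = K_eq · A · (Δh/L) = 0.001735 × 840 × (7.55/28.10) = 0.3917 m³/day.

0.392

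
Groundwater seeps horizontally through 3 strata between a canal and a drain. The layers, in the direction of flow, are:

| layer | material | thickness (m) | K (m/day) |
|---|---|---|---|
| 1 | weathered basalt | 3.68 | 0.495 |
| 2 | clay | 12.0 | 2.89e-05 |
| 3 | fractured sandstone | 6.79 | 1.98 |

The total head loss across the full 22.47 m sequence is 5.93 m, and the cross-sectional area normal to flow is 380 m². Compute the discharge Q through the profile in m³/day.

0.00543

Flow is perpendicular to layering, so the layers act in series and the equivalent K is the thickness-weighted harmonic mean.
Total thickness L = 3.68 + 12.0 + 6.79 = 22.47 m.
Σ(b_i/K_i) = 3.68/0.495 + 12.0/2.89e-05 + 6.79/1.98 = 4.152e+05 d.
K_eq = L / Σ(b_i/K_i) = 22.47 / 4.152e+05 = 5.411e-05 m/day.
Q = K_eq · A · (Δh/L) = 5.411e-05 × 380 × (5.93/22.47) = 0.005427 m³/day.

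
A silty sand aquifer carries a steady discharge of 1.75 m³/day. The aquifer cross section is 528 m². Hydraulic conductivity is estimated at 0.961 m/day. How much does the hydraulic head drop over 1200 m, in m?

From Q = K·A·i, i = Q / (K·A) = 1.75 / (0.9610 × 528.0) = 0.003449.
Head loss Δh = i · L = 0.003449 × 1200 = 4.139 m.

4.14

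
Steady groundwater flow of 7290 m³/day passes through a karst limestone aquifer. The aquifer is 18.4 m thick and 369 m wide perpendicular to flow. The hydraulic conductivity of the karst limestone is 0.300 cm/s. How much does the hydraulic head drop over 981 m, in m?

Convert K: 0.300 cm/s × 864 = 259.2 m/day.
Cross-sectional area A = 369 × 18.4 = 6790 m².
From Q = K·A·i, i = Q / (K·A) = 7290 / (259.2 × 6790) = 0.004142.
Head loss Δh = i · L = 0.004142 × 981 = 4.064 m.

4.06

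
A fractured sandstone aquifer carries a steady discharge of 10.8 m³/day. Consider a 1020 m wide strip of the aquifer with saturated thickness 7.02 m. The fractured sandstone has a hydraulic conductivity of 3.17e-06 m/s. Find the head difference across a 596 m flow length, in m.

3.28

Convert K: 3.17e-06 m/s × 86400 = 0.2739 m/day.
Cross-sectional area A = 1020 × 7.02 = 7160 m².
From Q = K·A·i, i = Q / (K·A) = 10.8 / (0.2739 × 7160) = 0.005507.
Head loss Δh = i · L = 0.005507 × 596 = 3.282 m.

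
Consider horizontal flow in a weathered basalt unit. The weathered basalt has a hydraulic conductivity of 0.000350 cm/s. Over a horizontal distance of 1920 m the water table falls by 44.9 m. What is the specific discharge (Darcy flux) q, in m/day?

0.00707

Convert K: 0.000350 cm/s × 864 = 0.3024 m/day.
Hydraulic gradient i = Δh / L = 44.9 / 1920 = 0.02339.
Specific discharge q = K · i = 0.3024 × 0.02339 = 0.007072 m/day.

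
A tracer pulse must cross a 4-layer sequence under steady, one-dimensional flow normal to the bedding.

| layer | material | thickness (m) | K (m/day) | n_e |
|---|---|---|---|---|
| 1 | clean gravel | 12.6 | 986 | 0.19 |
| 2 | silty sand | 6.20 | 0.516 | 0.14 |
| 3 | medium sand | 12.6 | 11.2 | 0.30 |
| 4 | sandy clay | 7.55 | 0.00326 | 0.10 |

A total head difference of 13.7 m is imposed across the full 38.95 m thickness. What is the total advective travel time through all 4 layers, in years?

3.63

With flow normal to the layers, continuity requires the same specific discharge q through every layer.
Σ(b_i/K_i) = 12.6/986 + 6.20/0.516 + 12.6/11.2 + 7.55/0.00326 = 2329 d.
q = Δh / Σ(b_i/K_i) = 13.7 / 2329 = 0.005882 m/day.
In each layer the seepage velocity is v_i = q/n_i, so the layer transit time is t_i = b_i·n_i / q:
  layer 1 (clean gravel): t_1 = 12.6 × 0.19 / 0.005882 = 407.0 d
  layer 2 (silty sand): t_2 = 6.20 × 0.14 / 0.005882 = 147.6 d
  layer 3 (medium sand): t_3 = 12.6 × 0.30 / 0.005882 = 642.6 d
  layer 4 (sandy clay): t_4 = 7.55 × 0.10 / 0.005882 = 128.4 d
Total t = Σ t_i = 1326 days = 3.629 years.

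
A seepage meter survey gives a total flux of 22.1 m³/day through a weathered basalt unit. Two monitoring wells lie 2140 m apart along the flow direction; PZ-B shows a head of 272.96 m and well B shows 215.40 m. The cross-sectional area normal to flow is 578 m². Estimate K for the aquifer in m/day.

1.42

Hydraulic gradient i = (272.96 − 215.40) / 2140 = 57.56 / 2140 = 0.02690.
From Q = K·A·i, K = Q / (A·i) = 22.1 / (578.0 × 0.02690) = 1.422 m/day.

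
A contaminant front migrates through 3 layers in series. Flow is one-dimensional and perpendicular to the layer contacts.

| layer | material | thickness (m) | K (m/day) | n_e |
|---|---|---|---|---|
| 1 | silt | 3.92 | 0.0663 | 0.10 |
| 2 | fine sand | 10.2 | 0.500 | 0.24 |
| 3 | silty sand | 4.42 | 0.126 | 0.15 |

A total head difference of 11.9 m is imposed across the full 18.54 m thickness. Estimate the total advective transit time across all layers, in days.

With flow normal to the layers, continuity requires the same specific discharge q through every layer.
Σ(b_i/K_i) = 3.92/0.0663 + 10.2/0.500 + 4.42/0.126 = 114.6 d.
q = Δh / Σ(b_i/K_i) = 11.9 / 114.6 = 0.1038 m/day.
In each layer the seepage velocity is v_i = q/n_i, so the layer transit time is t_i = b_i·n_i / q:
  layer 1 (silt): t_1 = 3.92 × 0.10 / 0.1038 = 3.775 d
  layer 2 (fine sand): t_2 = 10.2 × 0.24 / 0.1038 = 23.58 d
  layer 3 (silty sand): t_3 = 4.42 × 0.15 / 0.1038 = 6.385 d
Total t = Σ t_i = 33.74 days.

33.7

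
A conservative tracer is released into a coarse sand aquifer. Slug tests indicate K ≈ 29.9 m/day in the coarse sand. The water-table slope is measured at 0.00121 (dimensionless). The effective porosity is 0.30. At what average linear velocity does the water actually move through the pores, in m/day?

0.121

Hydraulic gradient i = 0.00121.
Darcy flux q = K · i = 29.90 × 0.001210 = 0.03618 m/day.
Seepage velocity v = q / n_e = 0.03618 / 0.30 = 0.1206 m/day.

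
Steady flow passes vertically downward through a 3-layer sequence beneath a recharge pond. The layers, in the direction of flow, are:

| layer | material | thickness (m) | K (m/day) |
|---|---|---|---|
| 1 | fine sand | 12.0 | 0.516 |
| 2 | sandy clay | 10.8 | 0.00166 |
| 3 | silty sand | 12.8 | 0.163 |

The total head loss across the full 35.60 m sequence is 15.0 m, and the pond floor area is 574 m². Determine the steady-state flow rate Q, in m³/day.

1.30

Flow is perpendicular to layering, so the layers act in series and the equivalent K is the thickness-weighted harmonic mean.
Total thickness L = 12.0 + 10.8 + 12.8 = 35.60 m.
Σ(b_i/K_i) = 12.0/0.516 + 10.8/0.00166 + 12.8/0.163 = 6608 d.
K_eq = L / Σ(b_i/K_i) = 35.60 / 6608 = 0.005388 m/day.
Q = K_eq · A · (Δh/L) = 0.005388 × 574 × (15.0/35.60) = 1.303 m³/day.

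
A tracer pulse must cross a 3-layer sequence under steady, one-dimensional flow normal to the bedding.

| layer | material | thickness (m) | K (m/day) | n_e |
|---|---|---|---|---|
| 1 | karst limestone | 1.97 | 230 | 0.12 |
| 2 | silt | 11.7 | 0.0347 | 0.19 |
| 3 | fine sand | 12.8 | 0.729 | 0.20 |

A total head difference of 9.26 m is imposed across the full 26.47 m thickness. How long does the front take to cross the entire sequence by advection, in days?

192

With flow normal to the layers, continuity requires the same specific discharge q through every layer.
Σ(b_i/K_i) = 1.97/230 + 11.7/0.0347 + 12.8/0.729 = 354.7 d.
q = Δh / Σ(b_i/K_i) = 9.26 / 354.7 = 0.02610 m/day.
In each layer the seepage velocity is v_i = q/n_i, so the layer transit time is t_i = b_i·n_i / q:
  layer 1 (karst limestone): t_1 = 1.97 × 0.12 / 0.02610 = 9.056 d
  layer 2 (silt): t_2 = 11.7 × 0.19 / 0.02610 = 85.16 d
  layer 3 (fine sand): t_3 = 12.8 × 0.20 / 0.02610 = 98.07 d
Total t = Σ t_i = 192.3 days.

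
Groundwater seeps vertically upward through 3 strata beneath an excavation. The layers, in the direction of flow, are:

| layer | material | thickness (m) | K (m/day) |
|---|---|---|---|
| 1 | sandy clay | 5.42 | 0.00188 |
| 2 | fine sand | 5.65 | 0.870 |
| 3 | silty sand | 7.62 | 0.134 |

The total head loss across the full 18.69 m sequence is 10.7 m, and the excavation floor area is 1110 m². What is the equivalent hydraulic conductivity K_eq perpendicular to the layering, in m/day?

0.00634

Flow is perpendicular to layering, so the layers act in series and the equivalent K is the thickness-weighted harmonic mean.
Total thickness L = 5.42 + 5.65 + 7.62 = 18.69 m.
Σ(b_i/K_i) = 5.42/0.00188 + 5.65/0.870 + 7.62/0.134 = 2946 d.
K_eq = L / Σ(b_i/K_i) = 18.69 / 2946 = 0.006343 m/day.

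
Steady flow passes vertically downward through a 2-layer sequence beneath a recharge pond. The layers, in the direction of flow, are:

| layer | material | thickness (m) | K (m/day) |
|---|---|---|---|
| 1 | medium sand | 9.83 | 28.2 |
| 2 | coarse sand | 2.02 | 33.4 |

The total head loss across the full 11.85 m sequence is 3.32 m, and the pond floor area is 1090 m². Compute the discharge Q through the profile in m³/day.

8850

Flow is perpendicular to layering, so the layers act in series and the equivalent K is the thickness-weighted harmonic mean.
Total thickness L = 9.83 + 2.02 = 11.85 m.
Σ(b_i/K_i) = 9.83/28.2 + 2.02/33.4 = 0.4091 d.
K_eq = L / Σ(b_i/K_i) = 11.85 / 0.4091 = 28.97 m/day.
Q = K_eq · A · (Δh/L) = 28.97 × 1090 × (3.32/11.85) = 8847 m³/day.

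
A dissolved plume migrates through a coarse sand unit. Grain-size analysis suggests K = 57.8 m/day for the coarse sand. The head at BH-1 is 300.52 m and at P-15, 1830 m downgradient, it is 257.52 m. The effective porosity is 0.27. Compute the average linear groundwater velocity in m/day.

Hydraulic gradient i = (300.52 − 257.52) / 1830 = 43 / 1830 = 0.02350.
Darcy flux q = K · i = 57.80 × 0.02350 = 1.358 m/day.
Seepage velocity v = q / n_e = 1.358 / 0.27 = 5.030 m/day.

5.03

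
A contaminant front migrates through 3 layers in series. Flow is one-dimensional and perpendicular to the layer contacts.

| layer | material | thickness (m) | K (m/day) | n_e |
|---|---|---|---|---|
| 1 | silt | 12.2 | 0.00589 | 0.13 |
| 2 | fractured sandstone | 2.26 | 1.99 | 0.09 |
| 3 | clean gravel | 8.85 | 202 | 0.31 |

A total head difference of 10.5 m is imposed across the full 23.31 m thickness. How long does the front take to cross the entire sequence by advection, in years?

With flow normal to the layers, continuity requires the same specific discharge q through every layer.
Σ(b_i/K_i) = 12.2/0.00589 + 2.26/1.99 + 8.85/202 = 2072 d.
q = Δh / Σ(b_i/K_i) = 10.5 / 2072 = 0.005066 m/day.
In each layer the seepage velocity is v_i = q/n_i, so the layer transit time is t_i = b_i·n_i / q:
  layer 1 (silt): t_1 = 12.2 × 0.13 / 0.005066 = 313.0 d
  layer 2 (fractured sandstone): t_2 = 2.26 × 0.09 / 0.005066 = 40.15 d
  layer 3 (clean gravel): t_3 = 8.85 × 0.31 / 0.005066 = 541.5 d
Total t = Σ t_i = 894.7 days = 2.450 years.

2.45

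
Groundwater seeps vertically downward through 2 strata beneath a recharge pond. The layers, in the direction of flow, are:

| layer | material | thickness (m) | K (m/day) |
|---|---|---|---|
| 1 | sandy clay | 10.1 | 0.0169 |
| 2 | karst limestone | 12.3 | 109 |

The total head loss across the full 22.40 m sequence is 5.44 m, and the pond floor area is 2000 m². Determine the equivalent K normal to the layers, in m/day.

0.0375

Flow is perpendicular to layering, so the layers act in series and the equivalent K is the thickness-weighted harmonic mean.
Total thickness L = 10.1 + 12.3 = 22.40 m.
Σ(b_i/K_i) = 10.1/0.0169 + 12.3/109 = 597.7 d.
K_eq = L / Σ(b_i/K_i) = 22.40 / 597.7 = 0.03747 m/day.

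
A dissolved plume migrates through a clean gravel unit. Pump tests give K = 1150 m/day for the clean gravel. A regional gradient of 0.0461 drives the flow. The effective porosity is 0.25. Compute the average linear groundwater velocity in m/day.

Hydraulic gradient i = 0.0461.
Darcy flux q = K · i = 1150 × 0.04610 = 53.02 m/day.
Seepage velocity v = q / n_e = 53.02 / 0.25 = 212.1 m/day.

212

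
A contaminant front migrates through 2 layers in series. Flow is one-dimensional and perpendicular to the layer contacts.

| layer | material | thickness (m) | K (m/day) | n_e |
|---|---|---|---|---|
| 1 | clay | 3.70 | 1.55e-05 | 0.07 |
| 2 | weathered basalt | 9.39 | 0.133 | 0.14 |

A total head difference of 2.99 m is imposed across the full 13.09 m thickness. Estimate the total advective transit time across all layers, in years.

344

With flow normal to the layers, continuity requires the same specific discharge q through every layer.
Σ(b_i/K_i) = 3.70/1.55e-05 + 9.39/0.133 = 2.388e+05 d.
q = Δh / Σ(b_i/K_i) = 2.99 / 2.388e+05 = 1.252e-05 m/day.
In each layer the seepage velocity is v_i = q/n_i, so the layer transit time is t_i = b_i·n_i / q:
  layer 1 (clay): t_1 = 3.70 × 0.07 / 1.252e-05 = 20684 d
  layer 2 (weathered basalt): t_2 = 9.39 × 0.14 / 1.252e-05 = 1.050e+05 d
Total t = Σ t_i = 1.257e+05 days = 344.1 years.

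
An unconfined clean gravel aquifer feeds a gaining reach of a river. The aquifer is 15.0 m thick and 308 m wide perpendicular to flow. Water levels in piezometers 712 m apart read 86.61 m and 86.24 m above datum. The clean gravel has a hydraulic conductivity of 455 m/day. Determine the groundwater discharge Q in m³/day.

Cross-sectional area A = 308 × 15.0 = 4620 m².
Hydraulic gradient i = (86.61 − 86.24) / 712 = 0.37 / 712 = 0.0005197.
Darcy's law: Q = K · A · i = 455.0 × 4620 × 0.0005197 = 1092 m³/day.

1090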